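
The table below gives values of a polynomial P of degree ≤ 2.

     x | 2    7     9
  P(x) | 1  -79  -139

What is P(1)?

Using the Lagrange interpolation formula with nodes 2, 7, 9:
  L_0(x) = (x - 7)(x - 9) / 35
  L_1(x) = (x - 2)(x - 9) / -10
  L_2(x) = (x - 2)(x - 7) / 14
Then P(x) = 1·L_0(x) - 79·L_1(x) - 139·L_2(x).
Expanding and collecting terms gives P(x) = -2x² + 2x + 5.
Evaluating at x = 1: P(1) = 5.

5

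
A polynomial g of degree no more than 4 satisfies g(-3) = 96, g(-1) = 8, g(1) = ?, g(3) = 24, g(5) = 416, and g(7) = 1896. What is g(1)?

0

The 5 known points determine the degree-4 polynomial uniquely.
Write g(s) = as^4 + bs^3 + cs^2 + ds + e. Substituting each data point gives a linear system:
  81a - 27b + 9c - 3d + e = 96
  a - b + c - d + e = 8
  81a + 27b + 9c + 3d + e = 24
  625a + 125b + 25c + 5d + e = 416
  2401a + 343b + 49c + 7d + e = 1896
Solving the system yields a = 1, b = -1, c = -3, d = -3, e = 6.
So g(s) = s⁴ - s³ - 3s² - 3s + 6.
Then g(1) = 0.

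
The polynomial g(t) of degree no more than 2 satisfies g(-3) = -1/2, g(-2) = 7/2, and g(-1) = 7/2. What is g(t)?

g(t) = -2t^2 - 6t - 1/2

Write g(t) = at^2 + bt + c. Substituting each data point gives a linear system:
  9a - 3b + c = -1/2
  4a - 2b + c = 7/2
  a - b + c = 7/2
Solving the system yields a = -2, b = -6, c = -1/2.
So g(t) = -2t² - 6t - 1/2.
Check: g(-3) = -1/2. ✓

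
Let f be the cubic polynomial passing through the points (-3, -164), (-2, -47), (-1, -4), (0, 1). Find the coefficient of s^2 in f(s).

-1

Write f(s) = as^3 + bs^2 + cs + d. Substituting each data point gives a linear system:
  -27a + 9b - 3c + d = -164
  -8a + 4b - 2c + d = -47
  -a + b - c + d = -4
  d = 1
Solving the system yields a = 6, b = -1, c = -2, d = 1.
So f(s) = 6s^3 - s^2 - 2s + 1.
The coefficient of s^2 is -1.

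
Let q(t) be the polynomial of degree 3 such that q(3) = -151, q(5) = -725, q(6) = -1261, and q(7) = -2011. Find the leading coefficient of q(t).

-6

Write q(t) = at^3 + bt^2 + ct + d. Substituting each data point gives a linear system:
  27a + 9b + 3c + d = -151
  125a + 25b + 5c + d = -725
  216a + 36b + 6c + d = -1261
  343a + 49b + 7c + d = -2011
Solving the system yields a = -6, b = 1, c = -1, d = 5.
So q(t) = -6t³ + t² - t + 5.
The leading coefficient is -6.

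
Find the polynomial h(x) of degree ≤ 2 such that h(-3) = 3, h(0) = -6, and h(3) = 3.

Write h(x) = ax^2 + bx + c. Substituting each data point gives a linear system:
  9a - 3b + c = 3
  c = -6
  9a + 3b + c = 3
Solving the system yields a = 1, b = 0, c = -6.
So h(x) = x² - 6.
Check: h(3) = 3. ✓

h(x) = x^2 - 6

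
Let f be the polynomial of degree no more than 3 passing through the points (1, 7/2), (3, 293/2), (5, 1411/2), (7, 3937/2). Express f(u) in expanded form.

Write f(u) = au^3 + bu^2 + cu + d. Substituting each data point gives a linear system:
  a + b + c + d = 7/2
  27a + 9b + 3c + d = 293/2
  125a + 25b + 5c + d = 1411/2
  343a + 49b + 7c + d = 3937/2
Solving the system yields a = 6, b = -2, c = 3/2, d = -2.
So f(u) = 6u^3 - 2u^2 + (3/2)u - 2.
Check: f(7) = 3937/2. ✓

f(u) = 6u^3 - 2u^2 + (3/2)u - 2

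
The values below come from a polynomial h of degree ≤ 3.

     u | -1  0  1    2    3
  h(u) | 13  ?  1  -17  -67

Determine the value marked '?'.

5

The 4 known points determine the degree-3 polynomial uniquely.
Write h(u) = au^3 + bu^2 + cu + d. Substituting each data point gives a linear system:
  -a + b - c + d = 13
  a + b + c + d = 1
  8a + 4b + 2c + d = -17
  27a + 9b + 3c + d = -67
Solving the system yields a = -3, b = 2, c = -3, d = 5.
So h(u) = -3u^3 + 2u^2 - 3u + 5.
Then h(0) = 5.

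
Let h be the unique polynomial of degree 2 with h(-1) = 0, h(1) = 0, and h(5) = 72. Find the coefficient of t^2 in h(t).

Write h(t) = at^2 + bt + c. Substituting each data point gives a linear system:
  a - b + c = 0
  a + b + c = 0
  25a + 5b + c = 72
Solving the system yields a = 3, b = 0, c = -3.
So h(t) = 3t^2 - 3.
The leading coefficient is 3.

3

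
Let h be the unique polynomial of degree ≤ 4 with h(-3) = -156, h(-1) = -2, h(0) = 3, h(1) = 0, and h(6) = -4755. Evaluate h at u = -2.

Using the Lagrange interpolation formula with nodes -3, -1, 0, 1, 6:
  L_0(u) = (u + 1)u(u - 1)(u - 6) / 216
  L_1(u) = (u + 3)u(u - 1)(u - 6) / -28
  L_2(u) = (u + 3)(u + 1)(u - 1)(u - 6) / 18
  L_3(u) = (u + 3)(u + 1)u(u - 6) / -40
  L_4(u) = (u + 3)(u + 1)u(u - 1) / 1890
Then h(u) = -156·L_0(u) - 2·L_1(u) + 3·L_2(u) + 0·L_3(u) - 4755·L_4(u).
Expanding and collecting terms gives h(u) = -3u⁴ - 4u³ - u² + 5u + 3.
Evaluating at u = -2: h(-2) = -27.

-27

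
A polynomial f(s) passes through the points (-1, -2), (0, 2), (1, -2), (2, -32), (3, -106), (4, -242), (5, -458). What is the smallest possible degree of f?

Forward differences of the values at s = -1, 0, 1, 2, 3, 4, 5:
  f  : -2  2  -2  -32  -106  -242  -458
  Δ  : 4  -4  -30  -74  -136  -216
  Δ^2: -8  -26  -44  -62  -80
  Δ^3: -18  -18  -18  -18
  Δ^4: 0  0  0
  Δ^5: 0  0
  Δ^6: 0
The third differences are constant (-18) and nonzero, while all higher differences vanish, so the minimal degree is 3.

3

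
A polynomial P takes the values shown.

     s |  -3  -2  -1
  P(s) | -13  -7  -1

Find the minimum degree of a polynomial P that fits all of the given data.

1

Forward differences of the values at s = -3, -2, -1:
  P  : -13  -7  -1
  Δ  : 6  6
  Δ^2: 0
The first differences are constant (6) and nonzero, while all higher differences vanish, so the minimal degree is 1.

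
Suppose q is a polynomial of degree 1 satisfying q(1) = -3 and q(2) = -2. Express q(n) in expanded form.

Write q(n) = an + b. Substituting each data point gives a linear system:
  a + b = -3
  2a + b = -2
Solving the system yields a = 1, b = -4.
So q(n) = n - 4.
Check: q(2) = -2. ✓

q(n) = n - 4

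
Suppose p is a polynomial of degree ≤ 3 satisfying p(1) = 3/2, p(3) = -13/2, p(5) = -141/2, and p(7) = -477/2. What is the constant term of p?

Write p(s) = as^3 + bs^2 + cs + d. Substituting each data point gives a linear system:
  a + b + c + d = 3/2
  27a + 9b + 3c + d = -13/2
  125a + 25b + 5c + d = -141/2
  343a + 49b + 7c + d = -477/2
Solving the system yields a = -1, b = 2, c = 1, d = -1/2.
So p(s) = -s^3 + 2s^2 + s - 1/2.
The constant term is -1/2.

-1/2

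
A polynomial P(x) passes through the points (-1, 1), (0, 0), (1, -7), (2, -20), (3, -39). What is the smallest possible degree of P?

2

Forward differences of the values at x = -1, 0, 1, 2, 3:
  P  : 1  0  -7  -20  -39
  Δ  : -1  -7  -13  -19
  Δ^2: -6  -6  -6
  Δ^3: 0  0
  Δ^4: 0
The second differences are constant (-6) and nonzero, while all higher differences vanish, so the minimal degree is 2.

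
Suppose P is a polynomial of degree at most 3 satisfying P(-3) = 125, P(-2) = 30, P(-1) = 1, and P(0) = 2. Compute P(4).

Using the Lagrange interpolation formula with nodes -3, -2, -1, 0:
  L_0(n) = (n + 2)(n + 1)n / -6
  L_1(n) = (n + 3)(n + 1)n / 2
  L_2(n) = (n + 3)(n + 2)n / -2
  L_3(n) = (n + 3)(n + 2)(n + 1) / 6
Then P(n) = 125·L_0(n) + 30·L_1(n) + 1·L_2(n) + 2·L_3(n).
Expanding and collecting terms gives P(n) = -6n³ - 3n² + 4n + 2.
Evaluating at n = 4: P(4) = -414.

-414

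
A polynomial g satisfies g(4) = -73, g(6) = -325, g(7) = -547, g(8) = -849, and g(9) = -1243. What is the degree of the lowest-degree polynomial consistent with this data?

3

Divided differences on the nodes 4, 6, 7, 8, 9:
  order 0: -73  -325  -547  -849  -1243
  order 1: -126  -222  -302  -394
  order 2: -32  -40  -46
  order 3: -2  -2
  order 4: 0
The order-3 divided differences are all -2 (nonzero) and every higher order vanishes, so the data lies on a polynomial of degree exactly 3.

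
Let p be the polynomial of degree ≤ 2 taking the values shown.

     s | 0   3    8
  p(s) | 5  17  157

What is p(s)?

p(s) = 3s^2 - 5s + 5

Write p(s) = as^2 + bs + c. Substituting each data point gives a linear system:
  c = 5
  9a + 3b + c = 17
  64a + 8b + c = 157
Solving the system yields a = 3, b = -5, c = 5.
So p(s) = 3s^2 - 5s + 5.
Check: p(0) = 5. ✓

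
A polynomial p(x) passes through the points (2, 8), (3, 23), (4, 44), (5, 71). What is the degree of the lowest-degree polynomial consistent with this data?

2

Forward differences of the values at x = 2, 3, 4, 5:
  p  : 8  23  44  71
  Δ  : 15  21  27
  Δ^2: 6  6
  Δ^3: 0
The second differences are constant (6) and nonzero, while all higher differences vanish, so the minimal degree is 2.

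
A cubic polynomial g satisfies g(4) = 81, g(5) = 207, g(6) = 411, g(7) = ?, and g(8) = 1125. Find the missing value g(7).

The 4 known points determine the degree-3 polynomial uniquely.
Write g(n) = an^3 + bn^2 + cn + d. Substituting each data point gives a linear system:
  64a + 16b + 4c + d = 81
  125a + 25b + 5c + d = 207
  216a + 36b + 6c + d = 411
  512a + 64b + 8c + d = 1125
Solving the system yields a = 3, b = -6, c = -3, d = -3.
So g(n) = 3n³ - 6n² - 3n - 3.
Then g(7) = 711.

711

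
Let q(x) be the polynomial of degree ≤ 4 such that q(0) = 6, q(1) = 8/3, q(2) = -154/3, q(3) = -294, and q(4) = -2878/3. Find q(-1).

2/3

Forward differences of the values at x = 0, 1, 2, 3, 4:
  q  : 6  8/3  -154/3  -294  -2878/3
  Δ  : -10/3  -54  -728/3  -1996/3
  Δ^2: -152/3  -566/3  -1268/3
  Δ^3: -138  -234
  Δ^4: -96
The fourth differences are constant, confirming degree 4.
Interpolating (Newton forward form) and evaluating at x = -1 gives q(-1) = 2/3.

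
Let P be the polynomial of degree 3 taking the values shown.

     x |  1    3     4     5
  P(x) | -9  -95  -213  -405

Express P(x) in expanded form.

Using the Lagrange interpolation formula with nodes 1, 3, 4, 5:
  L_0(x) = (x - 3)(x - 4)(x - 5) / -24
  L_1(x) = (x - 1)(x - 4)(x - 5) / 4
  L_2(x) = (x - 1)(x - 3)(x - 5) / -3
  L_3(x) = (x - 1)(x - 3)(x - 4) / 8
Then P(x) = -9·L_0(x) - 95·L_1(x) - 213·L_2(x) - 405·L_3(x).
Expanding and collecting terms gives P(x) = -3x³ - x² - 5.
Check: P(4) = -213. ✓

P(x) = -3x^3 - x^2 - 5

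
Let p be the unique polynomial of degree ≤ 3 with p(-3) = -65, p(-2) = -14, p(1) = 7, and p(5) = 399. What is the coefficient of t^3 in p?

3

Write p(t) = at^3 + bt^2 + ct + d. Substituting each data point gives a linear system:
  -27a + 9b - 3c + d = -65
  -8a + 4b - 2c + d = -14
  a + b + c + d = 7
  125a + 25b + 5c + d = 399
Solving the system yields a = 3, b = 1, c = -1, d = 4.
So p(t) = 3t^3 + t^2 - t + 4.
The leading coefficient is 3.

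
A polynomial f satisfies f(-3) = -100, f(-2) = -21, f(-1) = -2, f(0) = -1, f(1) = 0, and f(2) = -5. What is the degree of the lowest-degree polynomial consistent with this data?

4

Forward differences of the values at s = -3, -2, -1, 0, 1, 2:
  f  : -100  -21  -2  -1  0  -5
  Δ  : 79  19  1  1  -5
  Δ^2: -60  -18  0  -6
  Δ^3: 42  18  -6
  Δ^4: -24  -24
  Δ^5: 0
The fourth differences are constant (-24) and nonzero, while all higher differences vanish, so the minimal degree is 4.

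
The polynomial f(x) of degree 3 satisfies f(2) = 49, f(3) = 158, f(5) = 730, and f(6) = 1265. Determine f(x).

Write f(x) = ax^3 + bx^2 + cx + d. Substituting each data point gives a linear system:
  8a + 4b + 2c + d = 49
  27a + 9b + 3c + d = 158
  125a + 25b + 5c + d = 730
  216a + 36b + 6c + d = 1265
Solving the system yields a = 6, b = -1, c = 0, d = 5.
So f(x) = 6x^3 - x^2 + 5.
Check: f(3) = 158. ✓

f(x) = 6x^3 - x^2 + 5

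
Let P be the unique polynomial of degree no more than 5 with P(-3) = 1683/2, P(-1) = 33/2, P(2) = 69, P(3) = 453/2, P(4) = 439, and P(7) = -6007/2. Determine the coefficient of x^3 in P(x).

-5/2

Write P(x) = ax^5 + bx^4 + cx^3 + dx^2 + ex + k. Substituting each data point gives a linear system:
  -243a + 81b - 27c + 9d - 3e + k = 1683/2
  -a + b - c + d - e + k = 33/2
  32a + 16b + 8c + 4d + 2e + k = 69
  243a + 81b + 27c + 9d + 3e + k = 453/2
  1024a + 256b + 64c + 16d + 4e + k = 439
  16807a + 2401b + 343c + 49d + 7e + k = -6007/2
Solving the system yields a = -1, b = 6, c = -5/2, d = 5, e = 1, k = 3.
So P(x) = -x^5 + 6x^4 - (5/2)x^3 + 5x^2 + x + 3.
The coefficient of x^3 is -5/2.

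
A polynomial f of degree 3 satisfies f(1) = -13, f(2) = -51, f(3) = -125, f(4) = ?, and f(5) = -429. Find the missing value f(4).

On equispaced nodes a degree-3 polynomial has vanishing fourth forward difference, so
  f(1) - 4·f(2) + 6·f(3) - 4·f(4) + f(5) = 0.
Substituting the known values and solving for f(4):
  -4·f(4) = 988
  f(4) = -247.

-247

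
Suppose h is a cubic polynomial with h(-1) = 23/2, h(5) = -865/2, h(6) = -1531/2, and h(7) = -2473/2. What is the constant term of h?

Write h(n) = an^3 + bn^2 + cn + d. Substituting each data point gives a linear system:
  -a + b - c + d = 23/2
  125a + 25b + 5c + d = -865/2
  216a + 36b + 6c + d = -1531/2
  343a + 49b + 7c + d = -2473/2
Solving the system yields a = -4, b = 3, c = -2, d = 5/2.
So h(n) = -4n^3 + 3n^2 - 2n + 5/2.
The constant term is 5/2.

5/2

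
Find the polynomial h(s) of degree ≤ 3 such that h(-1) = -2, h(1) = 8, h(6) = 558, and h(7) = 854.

Write h(s) = as^3 + bs^2 + cs + d. Substituting each data point gives a linear system:
  -a + b - c + d = -2
  a + b + c + d = 8
  216a + 36b + 6c + d = 558
  343a + 49b + 7c + d = 854
Solving the system yields a = 2, b = 3, c = 3, d = 0.
So h(s) = 2s³ + 3s² + 3s.
Check: h(-1) = -2. ✓

h(s) = 2s^3 + 3s^2 + 3s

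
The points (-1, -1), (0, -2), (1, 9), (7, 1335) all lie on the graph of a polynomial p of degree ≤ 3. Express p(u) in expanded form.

Write p(u) = au^3 + bu^2 + cu + d. Substituting each data point gives a linear system:
  -a + b - c + d = -1
  d = -2
  a + b + c + d = 9
  343a + 49b + 7c + d = 1335
Solving the system yields a = 3, b = 6, c = 2, d = -2.
So p(u) = 3u³ + 6u² + 2u - 2.
Check: p(7) = 1335. ✓

p(u) = 3u^3 + 6u^2 + 2u - 2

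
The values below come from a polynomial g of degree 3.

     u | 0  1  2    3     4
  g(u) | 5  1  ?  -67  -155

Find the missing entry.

The 4 known points determine the degree-3 polynomial uniquely.
Write g(u) = au^3 + bu^2 + cu + d. Substituting each data point gives a linear system:
  d = 5
  a + b + c + d = 1
  27a + 9b + 3c + d = -67
  64a + 16b + 4c + d = -155
Solving the system yields a = -2, b = -2, c = 0, d = 5.
So g(u) = -2u^3 - 2u^2 + 5.
Then g(2) = -19.

-19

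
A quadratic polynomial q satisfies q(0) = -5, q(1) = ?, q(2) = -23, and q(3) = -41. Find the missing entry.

On equispaced nodes a degree-2 polynomial has vanishing third forward difference, so
  - q(0) + 3·q(1) - 3·q(2) + q(3) = 0.
Substituting the known values and solving for q(1):
  3·q(1) = -33
  q(1) = -11.

-11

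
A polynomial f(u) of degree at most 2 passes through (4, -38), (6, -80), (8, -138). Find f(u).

f(u) = -2u^2 - u - 2

Using the Lagrange interpolation formula with nodes 4, 6, 8:
  L_0(u) = (u - 6)(u - 8) / 8
  L_1(u) = (u - 4)(u - 8) / -4
  L_2(u) = (u - 4)(u - 6) / 8
Then f(u) = -38·L_0(u) - 80·L_1(u) - 138·L_2(u).
Expanding and collecting terms gives f(u) = -2u^2 - u - 2.
Check: f(6) = -80. ✓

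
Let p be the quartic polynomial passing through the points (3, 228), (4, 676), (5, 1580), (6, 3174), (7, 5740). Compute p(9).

Forward differences of the values at t = 3, 4, 5, 6, 7:
  p  : 228  676  1580  3174  5740
  Δ  : 448  904  1594  2566
  Δ^2: 456  690  972
  Δ^3: 234  282
  Δ^4: 48
The fourth differences are constant, confirming degree 4.
Interpolating (Newton forward form) and evaluating at t = 9 gives p(9) = 15156.

15156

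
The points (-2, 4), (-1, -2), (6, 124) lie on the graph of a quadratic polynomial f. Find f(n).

f(n) = 3n^2 + 3n - 2

Using the Lagrange interpolation formula with nodes -2, -1, 6:
  L_0(n) = (n + 1)(n - 6) / 8
  L_1(n) = (n + 2)(n - 6) / -7
  L_2(n) = (n + 2)(n + 1) / 56
Then f(n) = 4·L_0(n) - 2·L_1(n) + 124·L_2(n).
Expanding and collecting terms gives f(n) = 3n^2 + 3n - 2.
Check: f(6) = 124. ✓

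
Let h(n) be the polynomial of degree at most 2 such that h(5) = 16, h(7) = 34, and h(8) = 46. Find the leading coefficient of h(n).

1

Write h(n) = an^2 + bn + c. Substituting each data point gives a linear system:
  25a + 5b + c = 16
  49a + 7b + c = 34
  64a + 8b + c = 46
Solving the system yields a = 1, b = -3, c = 6.
So h(n) = n^2 - 3n + 6.
The leading coefficient is 1.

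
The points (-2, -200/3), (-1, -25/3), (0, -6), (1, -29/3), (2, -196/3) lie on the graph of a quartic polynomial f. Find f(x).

f(x) = -4x^4 + (1/3)x^3 + x^2 - x - 6

Write f(x) = ax^4 + bx^3 + cx^2 + dx + e. Substituting each data point gives a linear system:
  16a - 8b + 4c - 2d + e = -200/3
  a - b + c - d + e = -25/3
  e = -6
  a + b + c + d + e = -29/3
  16a + 8b + 4c + 2d + e = -196/3
Solving the system yields a = -4, b = 1/3, c = 1, d = -1, e = -6.
So f(x) = -4x⁴ + (1/3)x³ + x² - x - 6.
Check: f(0) = -6. ✓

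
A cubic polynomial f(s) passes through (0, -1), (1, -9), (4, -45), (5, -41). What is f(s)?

f(s) = s^3 - 6s^2 - 3s - 1

Write f(s) = as^3 + bs^2 + cs + d. Substituting each data point gives a linear system:
  d = -1
  a + b + c + d = -9
  64a + 16b + 4c + d = -45
  125a + 25b + 5c + d = -41
Solving the system yields a = 1, b = -6, c = -3, d = -1.
So f(s) = s^3 - 6s^2 - 3s - 1.
Check: f(4) = -45. ✓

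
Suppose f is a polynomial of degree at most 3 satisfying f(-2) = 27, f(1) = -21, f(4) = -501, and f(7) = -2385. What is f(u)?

Write f(u) = au^3 + bu^2 + cu + d. Substituting each data point gives a linear system:
  -8a + 4b - 2c + d = 27
  a + b + c + d = -21
  64a + 16b + 4c + d = -501
  343a + 49b + 7c + d = -2385
Solving the system yields a = -6, b = -6, c = -4, d = -5.
So f(u) = -6u³ - 6u² - 4u - 5.
Check: f(1) = -21. ✓

f(u) = -6u^3 - 6u^2 - 4u - 5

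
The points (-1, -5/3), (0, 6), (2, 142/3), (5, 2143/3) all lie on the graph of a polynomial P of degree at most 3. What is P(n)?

Using the Lagrange interpolation formula with nodes -1, 0, 2, 5:
  L_0(n) = n(n - 2)(n - 5) / -18
  L_1(n) = (n + 1)(n - 2)(n - 5) / 10
  L_2(n) = (n + 1)n(n - 5) / -18
  L_3(n) = (n + 1)n(n - 2) / 90
Then P(n) = -5/3·L_0(n) + 6·L_1(n) + 142/3·L_2(n) + 2143/3·L_3(n).
Expanding and collecting terms gives P(n) = 6n³ - (5/3)n² + 6.
Check: P(2) = 142/3. ✓

P(n) = 6n^3 - (5/3)n^2 + 6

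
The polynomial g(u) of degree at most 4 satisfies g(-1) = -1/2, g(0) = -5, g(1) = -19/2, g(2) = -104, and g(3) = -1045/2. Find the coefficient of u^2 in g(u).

Write g(u) = au^4 + bu^3 + cu^2 + du + e. Substituting each data point gives a linear system:
  a - b + c - d + e = -1/2
  e = -5
  a + b + c + d + e = -19/2
  16a + 8b + 4c + 2d + e = -104
  81a + 27b + 9c + 3d + e = -1045/2
Solving the system yields a = -6, b = -3, c = 6, d = -3/2, e = -5.
So g(u) = -6u⁴ - 3u³ + 6u² - (3/2)u - 5.
The coefficient of u^2 is 6.

6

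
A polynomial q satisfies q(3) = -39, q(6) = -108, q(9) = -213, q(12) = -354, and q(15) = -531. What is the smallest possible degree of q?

Forward differences of the values at s = 3, 6, 9, 12, 15:
  q  : -39  -108  -213  -354  -531
  Δ  : -69  -105  -141  -177
  Δ^2: -36  -36  -36
  Δ^3: 0  0
  Δ^4: 0
The second differences are constant (-36) and nonzero, while all higher differences vanish, so the minimal degree is 2.

2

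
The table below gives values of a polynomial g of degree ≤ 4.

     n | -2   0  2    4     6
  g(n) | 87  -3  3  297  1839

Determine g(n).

g(n) = 2n^4 - 4n^3 + 4n^2 - 5n - 3

Write g(n) = an^4 + bn^3 + cn^2 + dn + e. Substituting each data point gives a linear system:
  16a - 8b + 4c - 2d + e = 87
  e = -3
  16a + 8b + 4c + 2d + e = 3
  256a + 64b + 16c + 4d + e = 297
  1296a + 216b + 36c + 6d + e = 1839
Solving the system yields a = 2, b = -4, c = 4, d = -5, e = -3.
So g(n) = 2n^4 - 4n^3 + 4n^2 - 5n - 3.
Check: g(0) = -3. ✓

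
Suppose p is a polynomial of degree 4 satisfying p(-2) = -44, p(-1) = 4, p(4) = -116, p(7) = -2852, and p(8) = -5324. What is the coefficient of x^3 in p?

5

Write p(x) = ax^4 + bx^3 + cx^2 + dx + e. Substituting each data point gives a linear system:
  16a - 8b + 4c - 2d + e = -44
  a - b + c - d + e = 4
  256a + 64b + 16c + 4d + e = -116
  2401a + 343b + 49c + 7d + e = -2852
  4096a + 512b + 64c + 8d + e = -5324
Solving the system yields a = -2, b = 5, c = 5, d = -2, e = 4.
So p(x) = -2x^4 + 5x^3 + 5x^2 - 2x + 4.
The coefficient of x^3 is 5.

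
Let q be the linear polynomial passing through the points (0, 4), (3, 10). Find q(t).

Write q(t) = at + b. Substituting each data point gives a linear system:
  b = 4
  3a + b = 10
Solving the system yields a = 2, b = 4.
So q(t) = 2t + 4.
Check: q(0) = 4. ✓

q(t) = 2t + 4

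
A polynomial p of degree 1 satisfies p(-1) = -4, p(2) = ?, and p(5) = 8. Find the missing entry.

2

On equispaced nodes a degree-1 polynomial has vanishing second forward difference, so
  p(-1) - 2·p(2) + p(5) = 0.
Substituting the known values and solving for p(2):
  -2·p(2) = -4
  p(2) = 2.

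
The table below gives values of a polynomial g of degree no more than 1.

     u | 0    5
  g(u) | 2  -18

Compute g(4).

-14

Write g(u) = au + b. Substituting each data point gives a linear system:
  b = 2
  5a + b = -18
Solving the system yields a = -4, b = 2.
So g(u) = -4u + 2.
Then g(4) = -14.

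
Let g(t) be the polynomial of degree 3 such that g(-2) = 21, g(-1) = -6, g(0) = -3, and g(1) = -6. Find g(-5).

Forward differences of the values at t = -2, -1, 0, 1:
  g  : 21  -6  -3  -6
  Δ  : -27  3  -3
  Δ^2: 30  -6
  Δ^3: -36
The third differences are constant, confirming degree 3.
Interpolating (Newton forward form) and evaluating at t = -5 gives g(-5) = 642.

642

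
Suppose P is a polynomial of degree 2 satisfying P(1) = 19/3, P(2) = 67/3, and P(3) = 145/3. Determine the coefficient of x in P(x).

1

Write P(x) = ax^2 + bx + c. Substituting each data point gives a linear system:
  a + b + c = 19/3
  4a + 2b + c = 67/3
  9a + 3b + c = 145/3
Solving the system yields a = 5, b = 1, c = 1/3.
So P(x) = 5x² + x + 1/3.
The coefficient of x is 1.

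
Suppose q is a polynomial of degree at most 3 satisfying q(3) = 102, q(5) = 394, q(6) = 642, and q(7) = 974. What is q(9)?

Write q(t) = at^3 + bt^2 + ct + d. Substituting each data point gives a linear system:
  27a + 9b + 3c + d = 102
  125a + 25b + 5c + d = 394
  216a + 36b + 6c + d = 642
  343a + 49b + 7c + d = 974
Solving the system yields a = 2, b = 6, c = 0, d = -6.
So q(t) = 2t^3 + 6t^2 - 6.
Then q(9) = 1938.

1938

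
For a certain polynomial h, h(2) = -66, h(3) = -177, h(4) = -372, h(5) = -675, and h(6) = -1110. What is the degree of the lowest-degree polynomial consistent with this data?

Forward differences of the values at x = 2, 3, 4, 5, 6:
  h  : -66  -177  -372  -675  -1110
  Δ  : -111  -195  -303  -435
  Δ^2: -84  -108  -132
  Δ^3: -24  -24
  Δ^4: 0
The third differences are constant (-24) and nonzero, while all higher differences vanish, so the minimal degree is 3.

3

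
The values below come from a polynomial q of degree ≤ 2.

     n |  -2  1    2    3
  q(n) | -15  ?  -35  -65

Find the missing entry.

The 3 known points determine the degree-2 polynomial uniquely.
Write q(n) = an^2 + bn + c. Substituting each data point gives a linear system:
  4a - 2b + c = -15
  4a + 2b + c = -35
  9a + 3b + c = -65
Solving the system yields a = -5, b = -5, c = -5.
So q(n) = -5n² - 5n - 5.
Then q(1) = -15.

-15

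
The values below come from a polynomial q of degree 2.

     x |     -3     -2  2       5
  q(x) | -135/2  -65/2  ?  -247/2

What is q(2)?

-25/2

The 3 known points determine the degree-2 polynomial uniquely.
Write q(x) = ax^2 + bx + c. Substituting each data point gives a linear system:
  9a - 3b + c = -135/2
  4a - 2b + c = -65/2
  25a + 5b + c = -247/2
Solving the system yields a = -6, b = 5, c = 3/2.
So q(x) = -6x^2 + 5x + 3/2.
Then q(2) = -25/2.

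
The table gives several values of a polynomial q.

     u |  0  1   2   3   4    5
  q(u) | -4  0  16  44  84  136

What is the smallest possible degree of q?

Forward differences of the values at u = 0, 1, 2, 3, 4, 5:
  q  : -4  0  16  44  84  136
  Δ  : 4  16  28  40  52
  Δ^2: 12  12  12  12
  Δ^3: 0  0  0
  Δ^4: 0  0
  Δ^5: 0
The second differences are constant (12) and nonzero, while all higher differences vanish, so the minimal degree is 2.

2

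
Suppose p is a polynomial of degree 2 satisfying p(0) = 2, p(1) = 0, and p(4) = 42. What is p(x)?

Write p(x) = ax^2 + bx + c. Substituting each data point gives a linear system:
  c = 2
  a + b + c = 0
  16a + 4b + c = 42
Solving the system yields a = 4, b = -6, c = 2.
So p(x) = 4x² - 6x + 2.
Check: p(4) = 42. ✓

p(x) = 4x^2 - 6x + 2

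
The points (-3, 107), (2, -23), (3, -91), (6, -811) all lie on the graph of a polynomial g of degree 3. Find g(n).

Using the Lagrange interpolation formula with nodes -3, 2, 3, 6:
  L_0(n) = (n - 2)(n - 3)(n - 6) / -270
  L_1(n) = (n + 3)(n - 3)(n - 6) / 20
  L_2(n) = (n + 3)(n - 2)(n - 6) / -18
  L_3(n) = (n + 3)(n - 2)(n - 3) / 108
Then g(n) = 107·L_0(n) - 23·L_1(n) - 91·L_2(n) - 811·L_3(n).
Expanding and collecting terms gives g(n) = -4n³ + n² + 3n - 1.
Check: g(2) = -23. ✓

g(n) = -4n^3 + n^2 + 3n - 1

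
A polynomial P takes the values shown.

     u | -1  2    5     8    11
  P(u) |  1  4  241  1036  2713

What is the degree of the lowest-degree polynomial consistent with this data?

Forward differences of the values at u = -1, 2, 5, 8, 11:
  P  : 1  4  241  1036  2713
  Δ  : 3  237  795  1677
  Δ^2: 234  558  882
  Δ^3: 324  324
  Δ^4: 0
The third differences are constant (324) and nonzero, while all higher differences vanish, so the minimal degree is 3.

3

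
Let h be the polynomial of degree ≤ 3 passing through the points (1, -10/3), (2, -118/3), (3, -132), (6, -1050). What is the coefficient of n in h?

-6

Write h(n) = an^3 + bn^2 + cn + d. Substituting each data point gives a linear system:
  a + b + c + d = -10/3
  8a + 4b + 2c + d = -118/3
  27a + 9b + 3c + d = -132
  216a + 36b + 6c + d = -1050
Solving the system yields a = -5, b = 5/3, c = -6, d = 6.
So h(n) = -5n³ + (5/3)n² - 6n + 6.
The coefficient of n is -6.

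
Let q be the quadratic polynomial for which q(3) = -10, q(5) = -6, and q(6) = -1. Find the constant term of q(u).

-1

Write q(u) = au^2 + bu + c. Substituting each data point gives a linear system:
  9a + 3b + c = -10
  25a + 5b + c = -6
  36a + 6b + c = -1
Solving the system yields a = 1, b = -6, c = -1.
So q(u) = u^2 - 6u - 1.
The constant term is -1.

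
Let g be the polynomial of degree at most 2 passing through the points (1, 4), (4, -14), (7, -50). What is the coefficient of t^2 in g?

-1

Write g(t) = at^2 + bt + c. Substituting each data point gives a linear system:
  a + b + c = 4
  16a + 4b + c = -14
  49a + 7b + c = -50
Solving the system yields a = -1, b = -1, c = 6.
So g(t) = -t^2 - t + 6.
The leading coefficient is -1.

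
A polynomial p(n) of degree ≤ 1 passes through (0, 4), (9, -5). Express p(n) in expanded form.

p(n) = -n + 4

Write p(n) = an + b. Substituting each data point gives a linear system:
  b = 4
  9a + b = -5
Solving the system yields a = -1, b = 4.
So p(n) = -n + 4.
Check: p(9) = -5. ✓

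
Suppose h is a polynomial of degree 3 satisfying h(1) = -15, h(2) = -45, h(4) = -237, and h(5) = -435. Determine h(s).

h(s) = -3s^3 - s^2 - 6s - 5

Write h(s) = as^3 + bs^2 + cs + d. Substituting each data point gives a linear system:
  a + b + c + d = -15
  8a + 4b + 2c + d = -45
  64a + 16b + 4c + d = -237
  125a + 25b + 5c + d = -435
Solving the system yields a = -3, b = -1, c = -6, d = -5.
So h(s) = -3s³ - s² - 6s - 5.
Check: h(5) = -435. ✓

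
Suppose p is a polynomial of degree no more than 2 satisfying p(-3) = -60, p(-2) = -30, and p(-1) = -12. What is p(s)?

p(s) = -6s^2 - 6

Write p(s) = as^2 + bs + c. Substituting each data point gives a linear system:
  9a - 3b + c = -60
  4a - 2b + c = -30
  a - b + c = -12
Solving the system yields a = -6, b = 0, c = -6.
So p(s) = -6s^2 - 6.
Check: p(-3) = -60. ✓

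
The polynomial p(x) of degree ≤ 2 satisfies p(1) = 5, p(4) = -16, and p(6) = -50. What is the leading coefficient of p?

-2

Write p(x) = ax^2 + bx + c. Substituting each data point gives a linear system:
  a + b + c = 5
  16a + 4b + c = -16
  36a + 6b + c = -50
Solving the system yields a = -2, b = 3, c = 4.
So p(x) = -2x² + 3x + 4.
The leading coefficient is -2.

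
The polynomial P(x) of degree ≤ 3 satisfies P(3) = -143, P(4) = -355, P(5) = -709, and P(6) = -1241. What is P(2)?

-37

Using the Lagrange interpolation formula with nodes 3, 4, 5, 6:
  L_0(x) = (x - 4)(x - 5)(x - 6) / -6
  L_1(x) = (x - 3)(x - 5)(x - 6) / 2
  L_2(x) = (x - 3)(x - 4)(x - 6) / -2
  L_3(x) = (x - 3)(x - 4)(x - 5) / 6
Then P(x) = -143·L_0(x) - 355·L_1(x) - 709·L_2(x) - 1241·L_3(x).
Expanding and collecting terms gives P(x) = -6x³ + x² + 3x + 1.
Evaluating at x = 2: P(2) = -37.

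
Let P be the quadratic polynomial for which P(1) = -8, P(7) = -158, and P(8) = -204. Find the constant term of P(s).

Write P(s) = as^2 + bs + c. Substituting each data point gives a linear system:
  a + b + c = -8
  49a + 7b + c = -158
  64a + 8b + c = -204
Solving the system yields a = -3, b = -1, c = -4.
So P(s) = -3s² - s - 4.
The constant term is -4.

-4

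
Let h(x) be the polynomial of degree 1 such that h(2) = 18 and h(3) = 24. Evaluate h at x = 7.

Write h(x) = ax + b. Substituting each data point gives a linear system:
  2a + b = 18
  3a + b = 24
Solving the system yields a = 6, b = 6.
So h(x) = 6x + 6.
Then h(7) = 48.

48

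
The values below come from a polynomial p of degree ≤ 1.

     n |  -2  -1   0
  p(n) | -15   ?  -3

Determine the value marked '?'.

The 2 known points determine the degree-1 polynomial uniquely.
Write p(n) = an + b. Substituting each data point gives a linear system:
  -2a + b = -15
  b = -3
Solving the system yields a = 6, b = -3.
So p(n) = 6n - 3.
Then p(-1) = -9.

-9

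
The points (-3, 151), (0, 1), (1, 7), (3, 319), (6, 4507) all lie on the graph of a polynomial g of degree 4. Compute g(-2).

Using the Lagrange interpolation formula with nodes -3, 0, 1, 3, 6:
  L_0(n) = n(n - 1)(n - 3)(n - 6) / 648
  L_1(n) = (n + 3)(n - 1)(n - 3)(n - 6) / -54
  L_2(n) = (n + 3)n(n - 3)(n - 6) / 40
  L_3(n) = (n + 3)n(n - 1)(n - 6) / -108
  L_4(n) = (n + 3)n(n - 1)(n - 3) / 810
Then g(n) = 151·L_0(n) + 1·L_1(n) + 7·L_2(n) + 319·L_3(n) + 4507·L_4(n).
Expanding and collecting terms gives g(n) = 3n^4 + 3n^3 - n^2 + n + 1.
Evaluating at n = -2: g(-2) = 19.

19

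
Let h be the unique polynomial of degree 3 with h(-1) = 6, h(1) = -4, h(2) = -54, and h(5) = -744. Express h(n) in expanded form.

h(n) = -5n^3 - 5n^2 + 6

Write h(n) = an^3 + bn^2 + cn + d. Substituting each data point gives a linear system:
  -a + b - c + d = 6
  a + b + c + d = -4
  8a + 4b + 2c + d = -54
  125a + 25b + 5c + d = -744
Solving the system yields a = -5, b = -5, c = 0, d = 6.
So h(n) = -5n^3 - 5n^2 + 6.
Check: h(2) = -54. ✓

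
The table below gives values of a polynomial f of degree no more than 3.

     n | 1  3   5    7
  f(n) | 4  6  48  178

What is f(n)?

f(n) = n^3 - 4n^2 + 4n + 3

Write f(n) = an^3 + bn^2 + cn + d. Substituting each data point gives a linear system:
  a + b + c + d = 4
  27a + 9b + 3c + d = 6
  125a + 25b + 5c + d = 48
  343a + 49b + 7c + d = 178
Solving the system yields a = 1, b = -4, c = 4, d = 3.
So f(n) = n^3 - 4n^2 + 4n + 3.
Check: f(1) = 4. ✓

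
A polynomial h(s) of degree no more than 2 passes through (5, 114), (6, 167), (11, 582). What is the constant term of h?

Write h(s) = as^2 + bs + c. Substituting each data point gives a linear system:
  25a + 5b + c = 114
  36a + 6b + c = 167
  121a + 11b + c = 582
Solving the system yields a = 5, b = -2, c = -1.
So h(s) = 5s² - 2s - 1.
The constant term is -1.

-1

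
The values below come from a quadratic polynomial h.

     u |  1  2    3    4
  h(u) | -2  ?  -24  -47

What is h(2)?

-9

On equispaced nodes a degree-2 polynomial has vanishing third forward difference, so
  - h(1) + 3·h(2) - 3·h(3) + h(4) = 0.
Substituting the known values and solving for h(2):
  3·h(2) = -27
  h(2) = -9.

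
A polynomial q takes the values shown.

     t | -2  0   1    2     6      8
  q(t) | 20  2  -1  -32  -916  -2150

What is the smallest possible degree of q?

3

Divided differences on the nodes -2, 0, 1, 2, 6, 8:
  order 0: 20  2  -1  -32  -916  -2150
  order 1: -9  -3  -31  -221  -617
  order 2: 2  -14  -38  -66
  order 3: -4  -4  -4
  order 4: 0  0
  order 5: 0
The order-3 divided differences are all -4 (nonzero) and every higher order vanishes, so the data lies on a polynomial of degree exactly 3.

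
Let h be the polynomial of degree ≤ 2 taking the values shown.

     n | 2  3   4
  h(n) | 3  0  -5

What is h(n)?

h(n) = -n^2 + 2n + 3

Write h(n) = an^2 + bn + c. Substituting each data point gives a linear system:
  4a + 2b + c = 3
  9a + 3b + c = 0
  16a + 4b + c = -5
Solving the system yields a = -1, b = 2, c = 3.
So h(n) = -n² + 2n + 3.
Check: h(4) = -5. ✓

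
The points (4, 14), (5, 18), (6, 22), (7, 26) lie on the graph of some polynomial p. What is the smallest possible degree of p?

1

Forward differences of the values at s = 4, 5, 6, 7:
  p  : 14  18  22  26
  Δ  : 4  4  4
  Δ^2: 0  0
  Δ^3: 0
The first differences are constant (4) and nonzero, while all higher differences vanish, so the minimal degree is 1.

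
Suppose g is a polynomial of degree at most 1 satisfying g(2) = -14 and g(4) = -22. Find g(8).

Using the Lagrange interpolation formula with nodes 2, 4:
  L_0(n) = (n - 4) / -2
  L_1(n) = (n - 2) / 2
Then g(n) = -14·L_0(n) - 22·L_1(n).
Expanding and collecting terms gives g(n) = -4n - 6.
Evaluating at n = 8: g(8) = -38.

-38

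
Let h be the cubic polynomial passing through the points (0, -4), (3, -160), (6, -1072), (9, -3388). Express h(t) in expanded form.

h(t) = -4t^3 - 6t^2 + 2t - 4

Write h(t) = at^3 + bt^2 + ct + d. Substituting each data point gives a linear system:
  d = -4
  27a + 9b + 3c + d = -160
  216a + 36b + 6c + d = -1072
  729a + 81b + 9c + d = -3388
Solving the system yields a = -4, b = -6, c = 2, d = -4.
So h(t) = -4t³ - 6t² + 2t - 4.
Check: h(3) = -160. ✓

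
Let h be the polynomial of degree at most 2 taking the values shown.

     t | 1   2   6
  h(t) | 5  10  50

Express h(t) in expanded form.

Using the Lagrange interpolation formula with nodes 1, 2, 6:
  L_0(t) = (t - 2)(t - 6) / 5
  L_1(t) = (t - 1)(t - 6) / -4
  L_2(t) = (t - 1)(t - 2) / 20
Then h(t) = 5·L_0(t) + 10·L_1(t) + 50·L_2(t).
Expanding and collecting terms gives h(t) = t^2 + 2t + 2.
Check: h(2) = 10. ✓

h(t) = t^2 + 2t + 2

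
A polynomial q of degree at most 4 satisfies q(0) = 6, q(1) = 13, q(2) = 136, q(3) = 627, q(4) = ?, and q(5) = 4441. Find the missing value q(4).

1882

The 5 known points determine the degree-4 polynomial uniquely.
Write q(s) = as^4 + bs^3 + cs^2 + ds + e. Substituting each data point gives a linear system:
  e = 6
  a + b + c + d + e = 13
  16a + 8b + 4c + 2d + e = 136
  81a + 27b + 9c + 3d + e = 627
  625a + 125b + 25c + 5d + e = 4441
Solving the system yields a = 6, b = 6, c = -2, d = -3, e = 6.
So q(s) = 6s^4 + 6s^3 - 2s^2 - 3s + 6.
Then q(4) = 1882.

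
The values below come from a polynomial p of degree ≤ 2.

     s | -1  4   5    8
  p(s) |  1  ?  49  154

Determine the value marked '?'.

The 3 known points determine the degree-2 polynomial uniquely.
Write p(s) = as^2 + bs + c. Substituting each data point gives a linear system:
  a - b + c = 1
  25a + 5b + c = 49
  64a + 8b + c = 154
Solving the system yields a = 3, b = -4, c = -6.
So p(s) = 3s^2 - 4s - 6.
Then p(4) = 26.

26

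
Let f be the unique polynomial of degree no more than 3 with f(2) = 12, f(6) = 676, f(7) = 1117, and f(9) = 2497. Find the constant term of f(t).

4

Write f(t) = at^3 + bt^2 + ct + d. Substituting each data point gives a linear system:
  8a + 4b + 2c + d = 12
  216a + 36b + 6c + d = 676
  343a + 49b + 7c + d = 1117
  729a + 81b + 9c + d = 2497
Solving the system yields a = 4, b = -5, c = -2, d = 4.
So f(t) = 4t^3 - 5t^2 - 2t + 4.
The constant term is 4.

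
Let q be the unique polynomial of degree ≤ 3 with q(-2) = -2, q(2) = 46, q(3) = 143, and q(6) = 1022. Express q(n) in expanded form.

q(n) = 4n^3 + 5n^2 - 4n + 2

Using the Lagrange interpolation formula with nodes -2, 2, 3, 6:
  L_0(n) = (n - 2)(n - 3)(n - 6) / -160
  L_1(n) = (n + 2)(n - 3)(n - 6) / 16
  L_2(n) = (n + 2)(n - 2)(n - 6) / -15
  L_3(n) = (n + 2)(n - 2)(n - 3) / 96
Then q(n) = -2·L_0(n) + 46·L_1(n) + 143·L_2(n) + 1022·L_3(n).
Expanding and collecting terms gives q(n) = 4n³ + 5n² - 4n + 2.
Check: q(2) = 46. ✓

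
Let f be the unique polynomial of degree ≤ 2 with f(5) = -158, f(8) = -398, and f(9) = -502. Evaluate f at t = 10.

-618

Using the Lagrange interpolation formula with nodes 5, 8, 9:
  L_0(t) = (t - 8)(t - 9) / 12
  L_1(t) = (t - 5)(t - 9) / -3
  L_2(t) = (t - 5)(t - 8) / 4
Then f(t) = -158·L_0(t) - 398·L_1(t) - 502·L_2(t).
Expanding and collecting terms gives f(t) = -6t² - 2t + 2.
Evaluating at t = 10: f(10) = -618.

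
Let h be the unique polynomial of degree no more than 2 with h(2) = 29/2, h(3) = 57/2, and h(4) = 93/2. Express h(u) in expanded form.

Write h(u) = au^2 + bu + c. Substituting each data point gives a linear system:
  4a + 2b + c = 29/2
  9a + 3b + c = 57/2
  16a + 4b + c = 93/2
Solving the system yields a = 2, b = 4, c = -3/2.
So h(u) = 2u^2 + 4u - 3/2.
Check: h(3) = 57/2. ✓

h(u) = 2u^2 + 4u - 3/2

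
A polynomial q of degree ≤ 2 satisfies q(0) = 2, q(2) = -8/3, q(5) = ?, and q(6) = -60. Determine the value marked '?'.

-119/3

The 3 known points determine the degree-2 polynomial uniquely.
Write q(x) = ax^2 + bx + c. Substituting each data point gives a linear system:
  c = 2
  4a + 2b + c = -8/3
  36a + 6b + c = -60
Solving the system yields a = -2, b = 5/3, c = 2.
So q(x) = -2x^2 + (5/3)x + 2.
Then q(5) = -119/3.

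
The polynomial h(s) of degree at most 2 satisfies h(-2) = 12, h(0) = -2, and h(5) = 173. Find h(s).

h(s) = 6s^2 + 5s - 2

Write h(s) = as^2 + bs + c. Substituting each data point gives a linear system:
  4a - 2b + c = 12
  c = -2
  25a + 5b + c = 173
Solving the system yields a = 6, b = 5, c = -2.
So h(s) = 6s^2 + 5s - 2.
Check: h(0) = -2. ✓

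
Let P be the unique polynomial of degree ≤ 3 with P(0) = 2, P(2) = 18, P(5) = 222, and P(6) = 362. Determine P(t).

P(t) = t^3 + 5t^2 - 6t + 2

Write P(t) = at^3 + bt^2 + ct + d. Substituting each data point gives a linear system:
  d = 2
  8a + 4b + 2c + d = 18
  125a + 25b + 5c + d = 222
  216a + 36b + 6c + d = 362
Solving the system yields a = 1, b = 5, c = -6, d = 2.
So P(t) = t³ + 5t² - 6t + 2.
Check: P(6) = 362. ✓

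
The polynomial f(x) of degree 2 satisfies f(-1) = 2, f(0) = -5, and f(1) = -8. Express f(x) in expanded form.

f(x) = 2x^2 - 5x - 5

Write f(x) = ax^2 + bx + c. Substituting each data point gives a linear system:
  a - b + c = 2
  c = -5
  a + b + c = -8
Solving the system yields a = 2, b = -5, c = -5.
So f(x) = 2x^2 - 5x - 5.
Check: f(0) = -5. ✓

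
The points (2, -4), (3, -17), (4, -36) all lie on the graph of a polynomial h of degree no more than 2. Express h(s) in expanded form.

Using the Lagrange interpolation formula with nodes 2, 3, 4:
  L_0(s) = (s - 3)(s - 4) / 2
  L_1(s) = (s - 2)(s - 4) / -1
  L_2(s) = (s - 2)(s - 3) / 2
Then h(s) = -4·L_0(s) - 17·L_1(s) - 36·L_2(s).
Expanding and collecting terms gives h(s) = -3s^2 + 2s + 4.
Check: h(3) = -17. ✓

h(s) = -3s^2 + 2s + 4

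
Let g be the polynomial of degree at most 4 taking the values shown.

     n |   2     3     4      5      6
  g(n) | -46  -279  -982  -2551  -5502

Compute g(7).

-10471

Using the Lagrange interpolation formula with nodes 2, 3, 4, 5, 6:
  L_0(n) = (n - 3)(n - 4)(n - 5)(n - 6) / 24
  L_1(n) = (n - 2)(n - 4)(n - 5)(n - 6) / -6
  L_2(n) = (n - 2)(n - 3)(n - 5)(n - 6) / 4
  L_3(n) = (n - 2)(n - 3)(n - 4)(n - 6) / -6
  L_4(n) = (n - 2)(n - 3)(n - 4)(n - 5) / 24
Then g(n) = -46·L_0(n) - 279·L_1(n) - 982·L_2(n) - 2551·L_3(n) - 5502·L_4(n).
Expanding and collecting terms gives g(n) = -5n^4 + 4n^3 + 4n^2 - 4n - 6.
Evaluating at n = 7: g(7) = -10471.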